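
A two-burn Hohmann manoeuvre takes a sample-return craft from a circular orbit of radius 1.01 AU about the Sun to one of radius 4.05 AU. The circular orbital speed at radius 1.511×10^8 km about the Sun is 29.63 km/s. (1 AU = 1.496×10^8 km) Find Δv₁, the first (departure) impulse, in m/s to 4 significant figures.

Δv₁ = 7859 m/s

From the circular-orbit relation v² = μ/r at r = 1.511×10^8 km: μ = v²r = (29.63)² × 1.511×10^8 = 1.32656×10^11 km³/s².
In km: r₁ = 1.01 × 1.496×10^8 = 1.51096×10^8 km; r₂ = 4.05 × 1.496×10^8 = 6.0588×10^8 km.
The Hohmann ellipse has a_t = (r₁ + r₂)/2 = 3.78488×10^8 km.
On the circular orbit at r = 1.51096×10^8 km, v_c = √(μ/r) = 29.630 km/s.
Transfer-orbit speed at the same r (vis-viva, a = a_t): v_t = √[μ(2/r − 1/a_t)] = 37.489 km/s.
Δv₁ = |v_t − v_c| = |37.489 − 29.630| = 7.859 km/s.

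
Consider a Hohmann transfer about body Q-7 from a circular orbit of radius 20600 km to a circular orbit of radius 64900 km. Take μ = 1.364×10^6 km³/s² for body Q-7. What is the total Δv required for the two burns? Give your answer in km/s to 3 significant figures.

Δv = 3.29 km/s

The Hohmann ellipse has a_t = (r₁ + r₂)/2 = 42750 km.
At r₁ the circular-orbit speed is v₁ = √(μ/r₁) = 8.1372 km/s.
Transfer-orbit speed at r₁ (vis-viva): v_p = √[μ(2/r₁ − 1/a_t)] = 10.026 km/s.
First burn Δv₁ = |v_p − v₁| = 1.889 km/s.
At r₂, v₂ = √(μ/r₂) = 4.584 km/s.
Transfer-orbit speed at r₂: v_a = √[μ(2/r₂ − 1/a_t)] = 3.182 km/s.
Second burn Δv₂ = |v₂ − v_a| = 1.402 km/s.
Δv = Δv₁ + Δv₂ = 1.889 + 1.402 = 3.291 km/s.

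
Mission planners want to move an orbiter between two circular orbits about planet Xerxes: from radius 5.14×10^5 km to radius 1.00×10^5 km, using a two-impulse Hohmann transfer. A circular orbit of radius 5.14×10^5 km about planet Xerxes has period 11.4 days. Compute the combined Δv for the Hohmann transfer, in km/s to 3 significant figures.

From Kepler's third law T² = 4π²r³/μ at r = 5.14×10^5 km, T = 11.4 days = 11.4 × 86400 s = 9.8496×10^5 s: μ = 4π²r³/T² = 5.52601×10^6 km³/s².
Transfer-ellipse semi-major axis a_t = (r₁ + r₂)/2 = (5.140×10^5 + 1.000×10^5)/2 = 3.070×10^5 km.
At r₁ the circular-orbit speed is v₁ = √(μ/r₁) = 3.279 km/s.
On the transfer ellipse at r₁, vis-viva gives v_a = √[μ(2/r₁ − 1/a_t)] = 1.871 km/s.
First burn Δv₁ = |v_a − v₁| = 1.408 km/s.
At r₂, v₂ = √(μ/r₂) = 7.434 km/s.
Transfer-orbit speed at r₂: v_p = √[μ(2/r₂ − 1/a_t)] = 9.619 km/s.
Second burn Δv₂ = |v₂ − v_p| = 2.185 km/s.
Total Δv = Δv₁ + Δv₂ = 3.593 km/s.

Δv = 3.59 km/s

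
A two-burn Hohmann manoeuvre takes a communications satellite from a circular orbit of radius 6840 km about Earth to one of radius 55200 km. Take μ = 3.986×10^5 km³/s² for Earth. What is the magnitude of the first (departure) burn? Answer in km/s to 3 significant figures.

Semi-major axis of the transfer orbit: a_t = (6840 + 55200)/2 = 31020 km.
Circular speed at r = 6840 km: v_c = √(μ/r) = 7.633797 km/s.
Transfer-orbit speed at the same r (vis-viva, a = a_t): v_t = √[μ(2/r − 1/a_t)] = 10.18332 km/s.
Δv₁ = |v_t − v_c| = |10.18332 − 7.633797| = 2.550 km/s.

Δv₁ = 2.55 km/s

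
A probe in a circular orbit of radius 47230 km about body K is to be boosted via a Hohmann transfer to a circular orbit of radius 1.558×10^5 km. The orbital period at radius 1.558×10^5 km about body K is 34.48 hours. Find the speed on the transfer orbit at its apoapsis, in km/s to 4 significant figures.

v = 5.379 km/s

From Kepler's third law T² = 4π²r³/μ at r = 1.558×10^5 km, T = 34.48 hours = 34.48 × 3600 s = 1.24128×10^5 s: μ = 4π²r³/T² = 9.68997×10^6 km³/s².
Transfer-ellipse semi-major axis a_t = (r₁ + r₂)/2 = (47230 + 1.558×10^5)/2 = 1.01515×10^5 km.
At apoapsis, r = 1.558×10^5 km.
Applying v² = μ(2/r − 1/a_t): v = 5.379 km/s.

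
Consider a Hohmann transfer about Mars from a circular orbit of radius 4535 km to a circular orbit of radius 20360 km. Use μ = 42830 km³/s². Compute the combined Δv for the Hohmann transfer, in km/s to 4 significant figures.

Semi-major axis of the transfer orbit: a_t = (4535 + 20360)/2 = 12447.5 km.
Circular speed at r₁: v₁ = √(μ/r₁) = √(42830/4535) = 3.0732 km/s.
Transfer-orbit speed at r₁ (vis-viva equation): v_p = √[μ(2/r₁ − 1/a_t)] = 3.9304 km/s.
First burn Δv₁ = |v_p − v₁| = 0.8572 km/s.
At r₂, v₂ = √(μ/r₂) = 1.45039 km/s.
Transfer-orbit speed at r₂: v_a = √[μ(2/r₂ − 1/a_t)] = 0.875453 km/s.
Second burn Δv₂ = |v₂ − v_a| = 0.5749 km/s.
Total Δv = Δv₁ + Δv₂ = 1.432 km/s.

Δv = 1.432 km/s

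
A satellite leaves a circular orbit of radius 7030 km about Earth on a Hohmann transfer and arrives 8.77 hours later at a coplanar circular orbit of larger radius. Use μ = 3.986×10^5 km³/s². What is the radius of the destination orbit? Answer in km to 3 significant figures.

Transfer time t = 8.77 hours = 31572 s, and t = π√(a_t³/μ).
So a_t = (μ t²/π²)^(1/3) = (3.986×10^5 × (31572)² / π²)^(1/3) = 34273 km.
Since a_t = (r₁ + r₂)/2, r₂ = 2a_t − r₁ = 2×34273 − 7030 = 61516 km.

r₂ = 61500 km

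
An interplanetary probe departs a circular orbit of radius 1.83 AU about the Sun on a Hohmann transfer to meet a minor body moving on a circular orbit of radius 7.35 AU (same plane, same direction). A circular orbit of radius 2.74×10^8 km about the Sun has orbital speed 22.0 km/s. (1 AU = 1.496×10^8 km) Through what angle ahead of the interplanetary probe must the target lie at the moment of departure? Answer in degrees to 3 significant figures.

From the circular-orbit relation v² = μ/r at r = 2.74×10^8 km: μ = v²r = (22.0)² × 2.74×10^8 = 1.32616×10^11 km³/s².
In km: r₁ = 1.83 × 1.496×10^8 = 2.73768×10^8 km; r₂ = 7.35 × 1.496×10^8 = 1.09956×10^9 km.
Transfer-ellipse semi-major axis a_t = (r₁ + r₂)/2 = (2.73768×10^8 + 1.09956×10^9)/2 = 6.86664×10^8 km.
Transfer time t = π√(a_t³/μ) = 1.5523×10^8 s.
Target angular speed ω₂ = √(μ/r₂³) = 9.9878×10^-9 rad/s.
Angle swept by the target during transfer: ω₂·t = 1.5504 rad = 88.83°.
The interplanetary probe traverses 180° on the transfer ellipse, so the target must lead by 180° − 88.83° = 91.2°.

φ = 91.2°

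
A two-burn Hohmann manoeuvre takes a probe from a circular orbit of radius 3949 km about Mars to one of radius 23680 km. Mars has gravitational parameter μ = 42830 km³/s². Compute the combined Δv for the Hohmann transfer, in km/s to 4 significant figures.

Semi-major axis of the transfer orbit: a_t = (3949 + 23680)/2 = 13814.5 km.
At r₁ the circular-orbit speed is v₁ = √(μ/r₁) = 3.29329 km/s.
On the transfer ellipse at r₁, vis-viva equation gives v_p = √[μ(2/r₁ − 1/a_t)] = 4.31175 km/s.
First burn Δv₁ = |v_p − v₁| = 1.018 km/s.
Circular speed at r₂: v₂ = √(μ/r₂) = 1.34488 km/s.
Transfer-orbit speed at r₂: v_a = √[μ(2/r₂ − 1/a_t)] = 0.719050 km/s.
Second burn Δv₂ = |v₂ − v_a| = 0.6258 km/s.
Total Δv = Δv₁ + Δv₂ = 1.644 km/s.

Δv = 1.644 km/s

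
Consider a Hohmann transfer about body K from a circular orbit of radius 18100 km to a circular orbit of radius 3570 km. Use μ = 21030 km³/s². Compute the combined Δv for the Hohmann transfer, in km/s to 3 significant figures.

Δv = 1.17 km/s

The Hohmann ellipse has a_t = (r₁ + r₂)/2 = 10835 km.
At r₁ the circular-orbit speed is v₁ = √(μ/r₁) = 1.0779 km/s.
On the transfer ellipse at r₁, v² = μ(2/r − 1/a) gives v_a = √[μ(2/r₁ − 1/a_t)] = 0.61873 km/s.
First burn Δv₁ = |v_a − v₁| = 0.4592 km/s.
At r₂, v₂ = √(μ/r₂) = 2.4271 km/s.
Transfer-orbit speed at r₂: v_p = √[μ(2/r₂ − 1/a_t)] = 3.1370 km/s.
Second burn Δv₂ = |v₂ − v_p| = 0.7099 km/s.
Δv = Δv₁ + Δv₂ = 0.4592 + 0.7099 = 1.169 km/s.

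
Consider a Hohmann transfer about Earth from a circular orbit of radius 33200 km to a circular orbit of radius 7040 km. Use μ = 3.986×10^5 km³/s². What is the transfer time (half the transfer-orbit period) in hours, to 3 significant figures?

The Hohmann ellipse has a_t = (r₁ + r₂)/2 = 20120 km.
Half the transfer-orbit period gives t = π√(a_t³/μ) = 14200 s.
Converting: 14200 s ÷ 3600 s/hour = 3.94 hours.

t = 3.94 hours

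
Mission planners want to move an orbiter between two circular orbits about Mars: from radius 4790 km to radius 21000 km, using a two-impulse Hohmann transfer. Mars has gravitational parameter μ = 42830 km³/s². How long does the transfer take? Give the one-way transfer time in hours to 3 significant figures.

t = 6.17 hours

The Hohmann ellipse has a_t = (r₁ + r₂)/2 = 12895 km.
Transfer time t = π√(a_t³/μ) = π√((12895)³ / 42830) = 22228 s.
Converting: 22228 s ÷ 3600 s/hour = 6.17 hours.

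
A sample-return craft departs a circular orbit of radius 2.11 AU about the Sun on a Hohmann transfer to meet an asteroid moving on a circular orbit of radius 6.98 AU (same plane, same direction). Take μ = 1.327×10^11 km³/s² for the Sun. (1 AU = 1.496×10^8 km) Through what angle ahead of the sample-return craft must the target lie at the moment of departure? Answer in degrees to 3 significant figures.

φ = 85.4°

In km: r₁ = 2.11 × 1.496×10^8 = 3.15656×10^8 km; r₂ = 6.98 × 1.496×10^8 = 1.044208×10^9 km.
Transfer-ellipse semi-major axis a_t = (r₁ + r₂)/2 = (3.15656×10^8 + 1.044208×10^9)/2 = 6.79932×10^8 km.
Transfer time t = π√(a_t³/μ) = 1.5290×10^8 s.
The target's mean motion on its circular orbit is ω₂ = √(μ/r₂³) = 1.0796×10^-8 rad/s.
Angle swept by the target during transfer: ω₂·t = 1.6507 rad = 94.58°.
The sample-return craft traverses 180° on the transfer ellipse, so the target must lead by 180° − 94.58° = 85.4°.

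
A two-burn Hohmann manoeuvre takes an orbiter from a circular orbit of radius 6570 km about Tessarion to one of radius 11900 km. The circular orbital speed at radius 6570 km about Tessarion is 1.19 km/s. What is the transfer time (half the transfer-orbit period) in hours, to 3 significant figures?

t = 8.03 hours

From the circular-orbit relation v² = μ/r at r = 6570 km: μ = v²r = (1.19)² × 6570 = 9303.78 km³/s².
Transfer-ellipse semi-major axis a_t = (r₁ + r₂)/2 = (6570 + 11900)/2 = 9235 km.
Transfer time t = π√(a_t³/μ) = π√((9235)³ / 9303.78) = 28910 s.
Converting: 28910 s ÷ 3600 s/hour = 8.03 hours.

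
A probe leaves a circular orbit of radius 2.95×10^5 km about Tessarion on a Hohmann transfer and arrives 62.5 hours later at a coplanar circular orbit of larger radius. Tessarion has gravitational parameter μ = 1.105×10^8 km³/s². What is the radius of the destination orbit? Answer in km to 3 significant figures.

Transfer time t = 62.5 hours = 2.250×10^5 s, and t = π√(a_t³/μ).
So a_t = (μ t²/π²)^(1/3) = (1.105×10^8 × (2.250×10^5)² / π²)^(1/3) = 8.2758×10^5 km.
Since a_t = (r₁ + r₂)/2, r₂ = 2a_t − r₁ = 2×8.2758×10^5 − 2.950×10^5 = 1.36016×10^6 km.

r₂ = 1.36×10^6 km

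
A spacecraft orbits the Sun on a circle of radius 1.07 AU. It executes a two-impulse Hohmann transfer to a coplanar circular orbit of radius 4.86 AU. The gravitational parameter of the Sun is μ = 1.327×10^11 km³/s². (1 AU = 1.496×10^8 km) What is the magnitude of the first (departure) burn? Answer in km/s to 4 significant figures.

In km: r₁ = 1.07 × 1.496×10^8 = 1.60072×10^8 km; r₂ = 4.86 × 1.496×10^8 = 7.27056×10^8 km.
Transfer-ellipse semi-major axis a_t = (r₁ + r₂)/2 = (1.60072×10^8 + 7.27056×10^8)/2 = 4.43564×10^8 km.
On the circular orbit at r = 1.60072×10^8 km, v_c = √(μ/r) = 28.79 km/s.
Vis-viva on the transfer ellipse at r = 1.60072×10^8 km gives v_t = √[μ(2/r − 1/a_t)] = 36.86 km/s.
Δv₁ = |v_t − v_c| = |36.86 − 28.79| = 8.070 km/s.

Δv₁ = 8.070 km/s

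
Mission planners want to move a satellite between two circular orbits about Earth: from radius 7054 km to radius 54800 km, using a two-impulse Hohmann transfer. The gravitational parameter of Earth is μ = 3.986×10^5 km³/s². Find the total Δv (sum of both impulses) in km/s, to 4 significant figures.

Δv = 3.898 km/s

Semi-major axis of the transfer orbit: a_t = (7054 + 54800)/2 = 30927 km.
At r₁ the circular-orbit speed is v₁ = √(μ/r₁) = 7.5171 km/s.
On the transfer ellipse at r₁, v² = μ(2/r − 1/a) gives v_p = √[μ(2/r₁ − 1/a_t)] = 10.006 km/s.
First burn Δv₁ = |v_p − v₁| = 2.489 km/s.
At r₂, v₂ = √(μ/r₂) = 2.697 km/s.
Transfer-orbit speed at r₂: v_a = √[μ(2/r₂ − 1/a_t)] = 1.288 km/s.
Second burn Δv₂ = |v₂ − v_a| = 1.409 km/s.
Δv = Δv₁ + Δv₂ = 2.489 + 1.409 = 3.898 km/s.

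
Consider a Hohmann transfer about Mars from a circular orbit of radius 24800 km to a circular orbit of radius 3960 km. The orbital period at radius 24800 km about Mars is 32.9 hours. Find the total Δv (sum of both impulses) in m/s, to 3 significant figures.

Δv = 1660 m/s

From Kepler's third law T² = 4π²r³/μ at r = 24800 km, T = 32.9 hours = 32.9 × 3600 s = 1.1844×10^5 s: μ = 4π²r³/T² = 42925.8 km³/s².
Transfer-ellipse semi-major axis a_t = (r₁ + r₂)/2 = (24800 + 3960)/2 = 14380 km.
Circular speed at r₁: v₁ = √(μ/r₁) = √(42925.8/24800) = 1.31563 km/s.
Transfer-orbit speed at r₁ (v² = μ(2/r − 1/a)): v_a = √[μ(2/r₁ − 1/a_t)] = 0.690401 km/s.
First burn Δv₁ = |v_a − v₁| = 0.62523 km/s.
Circular speed at r₂: v₂ = √(μ/r₂) = 3.2924 km/s.
Transfer-orbit speed at r₂: v_p = √[μ(2/r₂ − 1/a_t)] = 4.3237 km/s.
Second burn Δv₂ = |v₂ − v_p| = 1.0313 km/s.
Δv = Δv₁ + Δv₂ = 0.62523 + 1.0313 = 1.657 km/s.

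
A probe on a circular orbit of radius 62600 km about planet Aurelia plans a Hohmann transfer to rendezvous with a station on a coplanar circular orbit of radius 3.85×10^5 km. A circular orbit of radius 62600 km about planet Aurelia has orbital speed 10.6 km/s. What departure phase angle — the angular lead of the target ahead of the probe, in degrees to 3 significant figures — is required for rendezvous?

φ = 100°

From the circular-orbit relation v² = μ/r at r = 62600 km: μ = v²r = (10.6)² × 62600 = 7.03374×10^6 km³/s².
Transfer-ellipse semi-major axis a_t = (r₁ + r₂)/2 = (62600 + 3.850×10^5)/2 = 2.238×10^5 km.
The half-period of the transfer ellipse is t = π√(a_t³/μ) = 1.254143×10^5 s.
Target angular speed ω₂ = √(μ/r₂³) = 1.110202×10^-5 rad/s.
Angle swept by the target during transfer: ω₂·t = 1.3924 rad = 79.78°.
Arrival is 180° from departure on the ellipse, so φ = 180° − 79.78° = 100°.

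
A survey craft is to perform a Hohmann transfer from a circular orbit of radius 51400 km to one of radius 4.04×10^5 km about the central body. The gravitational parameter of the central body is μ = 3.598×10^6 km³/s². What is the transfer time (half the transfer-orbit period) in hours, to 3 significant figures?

t = 50.0 hours

Semi-major axis of the transfer orbit: a_t = (51400 + 4.040×10^5)/2 = 2.277×10^5 km.
Transfer time t = π√(a_t³/μ) = π√((2.277×10^5)³ / 3.598×10^6) = 1.800×10^5 s.
Converting: 1.800×10^5 s ÷ 3600 s/hour = 50.0 hours.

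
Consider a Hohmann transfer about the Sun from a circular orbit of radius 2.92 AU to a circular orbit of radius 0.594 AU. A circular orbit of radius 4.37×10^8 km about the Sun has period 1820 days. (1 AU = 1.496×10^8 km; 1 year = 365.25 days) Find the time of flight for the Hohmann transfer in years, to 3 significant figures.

From Kepler's third law T² = 4π²r³/μ at r = 4.37×10^8 km, T = 1820 days = 1820 × 86400 s = 1.57248×10^8 s: μ = 4π²r³/T² = 1.33240×10^11 km³/s².
In km: r₁ = 2.92 × 1.496×10^8 = 4.36832×10^8 km; r₂ = 0.594 × 1.496×10^8 = 8.88624×10^7 km.
Transfer-ellipse semi-major axis a_t = (r₁ + r₂)/2 = (4.36832×10^8 + 8.88624×10^7)/2 = 2.628472×10^8 km.
Transfer time t = π√(a_t³/μ) = π√((2.628472×10^8)³ / 1.33240×10^11) = 3.668×10^7 s.
Converting: 3.668×10^7 s ÷ 3.15576×10^7 s/year (365.25 × 86400) = 1.16 years.

t = 1.16 years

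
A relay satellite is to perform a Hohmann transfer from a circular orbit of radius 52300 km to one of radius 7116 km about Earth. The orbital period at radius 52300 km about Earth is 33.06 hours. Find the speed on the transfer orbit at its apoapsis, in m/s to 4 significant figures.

From Kepler's third law T² = 4π²r³/μ at r = 52300 km, T = 33.06 hours = 33.06 × 3600 s = 1.19016×10^5 s: μ = 4π²r³/T² = 3.98707×10^5 km³/s².
Semi-major axis of the transfer orbit: a_t = (52300 + 7116)/2 = 29708 km.
At apoapsis, r = 52300 km.
Vis-viva: v = √[μ(2/r − 1/a_t)] = √[3.98707×10^5 × (2/52300 − 1/29708)] = 1.351 km/s.

v = 1351 m/s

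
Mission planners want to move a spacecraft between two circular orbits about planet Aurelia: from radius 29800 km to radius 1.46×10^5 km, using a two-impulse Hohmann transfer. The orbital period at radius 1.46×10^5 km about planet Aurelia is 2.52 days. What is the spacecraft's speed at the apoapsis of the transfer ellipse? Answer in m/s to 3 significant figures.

From Kepler's third law T² = 4π²r³/μ at r = 1.46×10^5 km, T = 2.52 days = 2.52 × 86400 s = 2.17728×10^5 s: μ = 4π²r³/T² = 2.59173×10^6 km³/s².
The Hohmann ellipse has a_t = (r₁ + r₂)/2 = 87900 km.
At apoapsis, r = 1.460×10^5 km.
Applying v² = μ(2/r − 1/a_t): v = 2.453 km/s.

v = 2450 m/s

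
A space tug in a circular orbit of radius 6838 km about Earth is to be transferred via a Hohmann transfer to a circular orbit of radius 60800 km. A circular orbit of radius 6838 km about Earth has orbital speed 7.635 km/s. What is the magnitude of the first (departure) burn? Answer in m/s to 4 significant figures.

From the circular-orbit relation v² = μ/r at r = 6838 km: μ = v²r = (7.635)² × 6838 = 3.98609×10^5 km³/s².
Transfer-ellipse semi-major axis a_t = (r₁ + r₂)/2 = (6838 + 60800)/2 = 33819 km.
Circular speed at r = 6838 km: v_c = √(μ/r) = 7.6350 km/s.
Vis-viva on the transfer ellipse at r = 6838 km gives v_t = √[μ(2/r − 1/a_t)] = 10.237 km/s.
Δv₁ = |v_t − v_c| = |10.237 − 7.6350| = 2.602 km/s.

Δv₁ = 2602 m/s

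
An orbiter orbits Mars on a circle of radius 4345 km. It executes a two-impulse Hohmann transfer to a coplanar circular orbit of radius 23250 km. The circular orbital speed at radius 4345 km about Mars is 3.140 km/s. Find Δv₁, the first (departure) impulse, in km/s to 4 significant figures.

From the circular-orbit relation v² = μ/r at r = 4345 km: μ = v²r = (3.140)² × 4345 = 42840.0 km³/s².
The Hohmann ellipse has a_t = (r₁ + r₂)/2 = 13797.5 km.
Circular speed at r = 4345 km: v_c = √(μ/r) = 3.1400 km/s.
Vis-viva on the transfer ellipse at r = 4345 km gives v_t = √[μ(2/r − 1/a_t)] = 4.0761 km/s.
Δv₁ = |v_t − v_c| = |4.0761 − 3.1400| = 0.9361 km/s.

Δv₁ = 0.9361 km/s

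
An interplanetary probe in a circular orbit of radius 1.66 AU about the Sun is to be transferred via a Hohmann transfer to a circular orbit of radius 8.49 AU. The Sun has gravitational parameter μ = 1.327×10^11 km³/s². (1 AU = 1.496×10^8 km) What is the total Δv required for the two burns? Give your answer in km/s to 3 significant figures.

Δv = 11.2 km/s

In km: r₁ = 1.66 × 1.496×10^8 = 2.48336×10^8 km; r₂ = 8.49 × 1.496×10^8 = 1.270104×10^9 km.
Transfer-ellipse semi-major axis a_t = (r₁ + r₂)/2 = (2.48336×10^8 + 1.270104×10^9)/2 = 7.5922×10^8 km.
Circular speed at r₁: v₁ = √(μ/r₁) = √(1.327×10^11/2.48336×10^8) = 23.1162 km/s.
On the transfer ellipse at r₁, vis-viva gives v_p = √[μ(2/r₁ − 1/a_t)] = 29.8986 km/s.
First burn Δv₁ = |v_p − v₁| = 6.782 km/s.
Circular speed at r₂: v₂ = √(μ/r₂) = 10.222 km/s.
Transfer-orbit speed at r₂: v_a = √[μ(2/r₂ − 1/a_t)] = 5.8459 km/s.
Second burn Δv₂ = |v₂ − v_a| = 4.376 km/s.
Total Δv = Δv₁ + Δv₂ = 11.16 km/s.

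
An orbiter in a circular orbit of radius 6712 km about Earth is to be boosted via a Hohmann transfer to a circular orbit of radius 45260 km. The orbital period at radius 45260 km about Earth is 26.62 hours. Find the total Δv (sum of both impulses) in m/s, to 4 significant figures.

From Kepler's third law T² = 4π²r³/μ at r = 45260 km, T = 26.62 hours = 26.62 × 3600 s = 95832 s: μ = 4π²r³/T² = 3.98550×10^5 km³/s².
Semi-major axis of the transfer orbit: a_t = (6712 + 45260)/2 = 25986 km.
Circular speed at r₁: v₁ = √(μ/r₁) = √(3.98550×10^5/6712) = 7.706 km/s.
Transfer-orbit speed at r₁ (vis-viva): v_p = √[μ(2/r₁ − 1/a_t)] = 10.17 km/s.
First burn Δv₁ = |v_p − v₁| = 2.464 km/s.
Circular speed at r₂: v₂ = √(μ/r₂) = 2.967 km/s.
Transfer-orbit speed at r₂: v_a = √[μ(2/r₂ − 1/a_t)] = 1.508 km/s.
Second burn Δv₂ = |v₂ − v_a| = 1.459 km/s.
Δv = Δv₁ + Δv₂ = 2.464 + 1.459 = 3.923 km/s.

Δv = 3923 m/s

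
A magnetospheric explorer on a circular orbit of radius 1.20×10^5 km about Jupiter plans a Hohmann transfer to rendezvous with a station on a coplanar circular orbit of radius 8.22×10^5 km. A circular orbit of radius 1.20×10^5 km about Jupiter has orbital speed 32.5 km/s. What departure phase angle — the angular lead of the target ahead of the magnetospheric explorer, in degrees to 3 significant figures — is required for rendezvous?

From the circular-orbit relation v² = μ/r at r = 1.20×10^5 km: μ = v²r = (32.5)² × 1.20×10^5 = 1.26750×10^8 km³/s².
The Hohmann ellipse has a_t = (r₁ + r₂)/2 = 4.710×10^5 km.
Transfer time t = π√(a_t³/μ) = 90200.1 s.
The target's mean motion on its circular orbit is ω₂ = √(μ/r₂³) = 1.51066×10^-5 rad/s.
Angle swept by the target during transfer: ω₂·t = 1.3626 rad = 78.07°.
Arrival is 180° from departure on the ellipse, so φ = 180° − 78.07° = 102°.

φ = 102°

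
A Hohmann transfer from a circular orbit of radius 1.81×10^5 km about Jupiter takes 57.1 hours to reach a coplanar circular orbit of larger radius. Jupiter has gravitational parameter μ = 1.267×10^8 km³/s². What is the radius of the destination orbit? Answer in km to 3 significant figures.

r₂ = 1.45×10^6 km

Transfer time t = 57.1 hours = 2.0556×10^5 s, and t = π√(a_t³/μ).
So a_t = (μ t²/π²)^(1/3) = (1.267×10^8 × (2.0556×10^5)² / π²)^(1/3) = 8.1555×10^5 km.
Since a_t = (r₁ + r₂)/2, r₂ = 2a_t − r₁ = 2×8.1555×10^5 − 1.810×10^5 = 1.4501×10^6 km.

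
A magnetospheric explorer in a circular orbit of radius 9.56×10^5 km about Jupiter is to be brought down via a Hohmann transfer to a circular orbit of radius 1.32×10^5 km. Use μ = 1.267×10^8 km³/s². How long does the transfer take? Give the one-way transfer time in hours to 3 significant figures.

t = 31.1 hours

Transfer-ellipse semi-major axis a_t = (r₁ + r₂)/2 = (9.560×10^5 + 1.320×10^5)/2 = 5.440×10^5 km.
Transfer time t = π√(a_t³/μ) = π√((5.440×10^5)³ / 1.267×10^8) = 1.120×10^5 s.
Converting: 1.120×10^5 s ÷ 3600 s/hour = 31.1 hours.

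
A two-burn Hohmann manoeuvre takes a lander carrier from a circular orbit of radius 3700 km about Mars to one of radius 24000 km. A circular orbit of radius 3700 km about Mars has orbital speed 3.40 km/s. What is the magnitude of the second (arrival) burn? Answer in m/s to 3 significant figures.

Δv₂ = 645 m/s

From the circular-orbit relation v² = μ/r at r = 3700 km: μ = v²r = (3.40)² × 3700 = 42772.0 km³/s².
Semi-major axis of the transfer orbit: a_t = (3700 + 24000)/2 = 13850 km.
Circular speed at r = 24000 km: v_c = √(μ/r) = 1.335 km/s.
Transfer-orbit speed at the same r (vis-viva, a = a_t): v_t = √[μ(2/r − 1/a_t)] = 0.6900 km/s.
Δv₂ = |v_t − v_c| = |0.6900 − 1.335| = 0.6450 km/s.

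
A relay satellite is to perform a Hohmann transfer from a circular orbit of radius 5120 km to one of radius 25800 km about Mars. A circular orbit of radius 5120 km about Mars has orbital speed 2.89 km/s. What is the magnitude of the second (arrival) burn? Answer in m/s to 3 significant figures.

From the circular-orbit relation v² = μ/r at r = 5120 km: μ = v²r = (2.89)² × 5120 = 42762.8 km³/s².
Transfer-ellipse semi-major axis a_t = (r₁ + r₂)/2 = (5120 + 25800)/2 = 15460 km.
Circular speed at r = 25800 km: v_c = √(μ/r) = 1.2874 km/s.
Transfer-orbit speed at the same r (vis-viva, a = a_t): v_t = √[μ(2/r − 1/a_t)] = 0.74089 km/s.
Δv₂ = |v_t − v_c| = |0.74089 − 1.2874| = 0.5465 km/s.

Δv₂ = 547 m/s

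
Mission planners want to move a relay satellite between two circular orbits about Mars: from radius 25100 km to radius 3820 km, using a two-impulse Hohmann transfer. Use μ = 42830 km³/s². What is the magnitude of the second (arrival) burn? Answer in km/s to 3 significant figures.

Δv₂ = 1.06 km/s

Transfer-ellipse semi-major axis a_t = (r₁ + r₂)/2 = (25100 + 3820)/2 = 14460 km.
On the circular orbit at r = 3820 km, v_c = √(μ/r) = 3.3484 km/s.
Transfer-orbit speed at the same r (vis-viva, a = a_t): v_t = √[μ(2/r − 1/a_t)] = 4.4116 km/s.
Δv₂ = |v_t − v_c| = |4.4116 − 3.3484| = 1.063 km/s.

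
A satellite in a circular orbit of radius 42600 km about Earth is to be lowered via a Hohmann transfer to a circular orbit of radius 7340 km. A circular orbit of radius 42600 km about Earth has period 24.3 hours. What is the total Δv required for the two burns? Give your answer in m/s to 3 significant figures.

Δv = 3660 m/s

From Kepler's third law T² = 4π²r³/μ at r = 42600 km, T = 24.3 hours = 24.3 × 3600 s = 87480 s: μ = 4π²r³/T² = 3.98815×10^5 km³/s².
The Hohmann ellipse has a_t = (r₁ + r₂)/2 = 24970 km.
At r₁ the circular-orbit speed is v₁ = √(μ/r₁) = 3.060 km/s.
On the transfer ellipse at r₁, vis-viva gives v_a = √[μ(2/r₁ − 1/a_t)] = 1.659 km/s.
First burn Δv₁ = |v_a − v₁| = 1.401 km/s.
At r₂, v₂ = √(μ/r₂) = 7.371 km/s.
Transfer-orbit speed at r₂: v_p = √[μ(2/r₂ − 1/a_t)] = 9.628 km/s.
Second burn Δv₂ = |v₂ − v_p| = 2.257 km/s.
Δv = Δv₁ + Δv₂ = 1.401 + 2.257 = 3.658 km/s.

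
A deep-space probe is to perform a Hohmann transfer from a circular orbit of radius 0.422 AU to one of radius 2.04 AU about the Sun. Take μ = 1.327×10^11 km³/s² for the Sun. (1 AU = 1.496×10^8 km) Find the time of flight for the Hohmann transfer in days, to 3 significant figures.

t = 249 days

In km: r₁ = 0.422 × 1.496×10^8 = 6.31312×10^7 km; r₂ = 2.04 × 1.496×10^8 = 3.05184×10^8 km.
Semi-major axis of the transfer orbit: a_t = (6.31312×10^7 + 3.05184×10^8)/2 = 1.841576×10^8 km.
By Kepler's third law the transfer-orbit period is T = 2π√(a_t³/μ), so t = T/2 = 2.155×10^7 s.
Converting: 2.155×10^7 s ÷ 86400 s/day = 249 days.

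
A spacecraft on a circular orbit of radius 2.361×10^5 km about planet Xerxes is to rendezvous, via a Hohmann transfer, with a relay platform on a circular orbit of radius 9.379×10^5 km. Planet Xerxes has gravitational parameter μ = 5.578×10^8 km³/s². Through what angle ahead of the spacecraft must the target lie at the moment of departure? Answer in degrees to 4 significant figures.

Semi-major axis of the transfer orbit: a_t = (2.361×10^5 + 9.379×10^5)/2 = 5.870×10^5 km.
The half-period of the transfer ellipse is t = π√(a_t³/μ) = 59823 s.
The target's mean motion on its circular orbit is ω₂ = √(μ/r₂³) = 2.6002×10^-5 rad/s.
Angle swept by the target during transfer: ω₂·t = 1.5555 rad = 89.12°.
Arrival is 180° from departure on the ellipse, so φ = 180° − 89.12° = 90.88°.

φ = 90.88°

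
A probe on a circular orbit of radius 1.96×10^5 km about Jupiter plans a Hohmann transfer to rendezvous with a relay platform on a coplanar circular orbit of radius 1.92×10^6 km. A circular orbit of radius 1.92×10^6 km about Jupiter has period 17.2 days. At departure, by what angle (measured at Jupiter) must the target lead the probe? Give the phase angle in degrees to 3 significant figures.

φ = 106°

From Kepler's third law T² = 4π²r³/μ at r = 1.92×10^6 km, T = 17.2 days = 17.2 × 86400 s = 1.48608×10^6 s: μ = 4π²r³/T² = 1.26526×10^8 km³/s².
Semi-major axis of the transfer orbit: a_t = (1.960×10^5 + 1.920×10^6)/2 = 1.058×10^6 km.
Transfer time t = π√(a_t³/μ) = 3.039×10^5 s.
Target angular speed ω₂ = √(μ/r₂³) = 4.228×10^-6 rad/s.
Angle swept by the target during transfer: ω₂·t = 1.285 rad = 73.63°.
The probe traverses 180° on the transfer ellipse, so the target must lead by 180° − 73.63° = 106°.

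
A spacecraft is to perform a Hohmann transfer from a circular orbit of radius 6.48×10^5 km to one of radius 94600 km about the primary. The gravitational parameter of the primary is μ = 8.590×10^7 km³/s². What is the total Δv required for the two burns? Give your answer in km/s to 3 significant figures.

The Hohmann ellipse has a_t = (r₁ + r₂)/2 = 3.713×10^5 km.
Circular speed at r₁: v₁ = √(μ/r₁) = √(8.590×10^7/6.480×10^5) = 11.514 km/s.
On the transfer ellipse at r₁, vis-viva gives v_a = √[μ(2/r₁ − 1/a_t)] = 5.8116 km/s.
First burn Δv₁ = |v_a − v₁| = 5.702 km/s.
Circular speed at r₂: v₂ = √(μ/r₂) = 30.134 km/s.
Transfer-orbit speed at r₂: v_p = √[μ(2/r₂ − 1/a_t)] = 39.809 km/s.
Second burn Δv₂ = |v₂ − v_p| = 9.675 km/s.
Δv = Δv₁ + Δv₂ = 5.702 + 9.675 = 15.38 km/s.

Δv = 15.4 km/s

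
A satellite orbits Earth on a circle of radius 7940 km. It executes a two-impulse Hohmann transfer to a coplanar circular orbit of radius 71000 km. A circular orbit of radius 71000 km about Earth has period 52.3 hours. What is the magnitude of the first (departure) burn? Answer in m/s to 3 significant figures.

Δv₁ = 2420 m/s

From Kepler's third law T² = 4π²r³/μ at r = 71000 km, T = 52.3 hours = 52.3 × 3600 s = 1.8828×10^5 s: μ = 4π²r³/T² = 3.98590×10^5 km³/s².
Semi-major axis of the transfer orbit: a_t = (7940 + 71000)/2 = 39470 km.
Circular speed at r = 7940 km: v_c = √(μ/r) = 7.085 km/s.
Vis-viva on the transfer ellipse at r = 7940 km gives v_t = √[μ(2/r − 1/a_t)] = 9.503 km/s.
Δv₁ = |v_t − v_c| = |9.503 − 7.085| = 2.418 km/s.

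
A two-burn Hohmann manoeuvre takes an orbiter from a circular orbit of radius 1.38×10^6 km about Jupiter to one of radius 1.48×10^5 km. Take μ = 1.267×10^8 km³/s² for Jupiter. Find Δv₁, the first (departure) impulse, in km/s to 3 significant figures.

Δv₁ = 5.36 km/s

The Hohmann ellipse has a_t = (r₁ + r₂)/2 = 7.640×10^5 km.
On the circular orbit at r = 1.380×10^6 km, v_c = √(μ/r) = 9.582 km/s.
Vis-viva on the transfer ellipse at r = 1.380×10^6 km gives v_t = √[μ(2/r − 1/a_t)] = 4.217 km/s.
Δv₁ = |v_t − v_c| = |4.217 − 9.582| = 5.365 km/s.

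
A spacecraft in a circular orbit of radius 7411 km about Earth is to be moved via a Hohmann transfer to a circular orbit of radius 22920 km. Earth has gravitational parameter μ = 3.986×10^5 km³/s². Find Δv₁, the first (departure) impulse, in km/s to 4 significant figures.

Transfer-ellipse semi-major axis a_t = (r₁ + r₂)/2 = (7411 + 22920)/2 = 15165.5 km.
Circular speed at r = 7411 km: v_c = √(μ/r) = 7.334 km/s.
Vis-viva on the transfer ellipse at r = 7411 km gives v_t = √[μ(2/r − 1/a_t)] = 9.016 km/s.
Δv₁ = |v_t − v_c| = |9.016 − 7.334| = 1.682 km/s.

Δv₁ = 1.682 km/s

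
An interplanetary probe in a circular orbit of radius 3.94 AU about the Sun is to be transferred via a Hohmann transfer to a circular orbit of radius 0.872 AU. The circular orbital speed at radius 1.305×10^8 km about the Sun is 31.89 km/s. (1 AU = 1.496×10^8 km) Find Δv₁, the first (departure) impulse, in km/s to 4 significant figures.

From the circular-orbit relation v² = μ/r at r = 1.305×10^8 km: μ = v²r = (31.89)² × 1.305×10^8 = 1.32715×10^11 km³/s².
In km: r₁ = 3.94 × 1.496×10^8 = 5.89424×10^8 km; r₂ = 0.872 × 1.496×10^8 = 1.304512×10^8 km.
Semi-major axis of the transfer orbit: a_t = (5.89424×10^8 + 1.304512×10^8)/2 = 3.599376×10^8 km.
Circular speed at r = 5.89424×10^8 km: v_c = √(μ/r) = 15.0053 km/s.
Vis-viva on the transfer ellipse at r = 5.89424×10^8 km gives v_t = √[μ(2/r − 1/a_t)] = 9.03351 km/s.
Δv₁ = |v_t − v_c| = |9.03351 − 15.0053| = 5.972 km/s.

Δv₁ = 5.972 km/s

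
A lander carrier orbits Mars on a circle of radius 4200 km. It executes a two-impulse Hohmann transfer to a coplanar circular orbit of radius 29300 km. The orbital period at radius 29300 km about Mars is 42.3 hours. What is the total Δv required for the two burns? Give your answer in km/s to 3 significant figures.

From Kepler's third law T² = 4π²r³/μ at r = 29300 km, T = 42.3 hours = 42.3 × 3600 s = 1.5228×10^5 s: μ = 4π²r³/T² = 42823.0 km³/s².
The Hohmann ellipse has a_t = (r₁ + r₂)/2 = 16750 km.
Circular speed at r₁: v₁ = √(μ/r₁) = √(42823.0/4200) = 3.193 km/s.
Transfer-orbit speed at r₁ (vis-viva): v_p = √[μ(2/r₁ − 1/a_t)] = 4.223 km/s.
First burn Δv₁ = |v_p − v₁| = 1.030 km/s.
Circular speed at r₂: v₂ = √(μ/r₂) = 1.209 km/s.
Transfer-orbit speed at r₂: v_a = √[μ(2/r₂ − 1/a_t)] = 0.6054 km/s.
Second burn Δv₂ = |v₂ − v_a| = 0.6036 km/s.
Total Δv = Δv₁ + Δv₂ = 1.634 km/s.

Δv = 1.63 km/s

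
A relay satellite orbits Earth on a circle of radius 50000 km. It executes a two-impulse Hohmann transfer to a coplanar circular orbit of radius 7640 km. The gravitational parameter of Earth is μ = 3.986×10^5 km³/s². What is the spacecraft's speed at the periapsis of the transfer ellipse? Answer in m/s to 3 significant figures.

v = 9510 m/s

Semi-major axis of the transfer orbit: a_t = (50000 + 7640)/2 = 28820 km.
The periapsis of the transfer ellipse is at r = 7640 km.
Vis-viva: v = √[μ(2/r − 1/a_t)] = √[3.986×10^5 × (2/7640 − 1/28820)] = 9.514 km/s.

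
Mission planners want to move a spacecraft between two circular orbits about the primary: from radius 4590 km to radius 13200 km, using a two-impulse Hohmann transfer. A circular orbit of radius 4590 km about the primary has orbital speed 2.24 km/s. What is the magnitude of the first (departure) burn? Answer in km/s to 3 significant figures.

From the circular-orbit relation v² = μ/r at r = 4590 km: μ = v²r = (2.24)² × 4590 = 23030.8 km³/s².
Semi-major axis of the transfer orbit: a_t = (4590 + 13200)/2 = 8895 km.
Circular speed at r = 4590 km: v_c = √(μ/r) = 2.2400 km/s.
Vis-viva on the transfer ellipse at r = 4590 km gives v_t = √[μ(2/r − 1/a_t)] = 2.7287 km/s.
Δv₁ = |v_t − v_c| = |2.7287 − 2.2400| = 0.4887 km/s.

Δv₁ = 0.489 km/s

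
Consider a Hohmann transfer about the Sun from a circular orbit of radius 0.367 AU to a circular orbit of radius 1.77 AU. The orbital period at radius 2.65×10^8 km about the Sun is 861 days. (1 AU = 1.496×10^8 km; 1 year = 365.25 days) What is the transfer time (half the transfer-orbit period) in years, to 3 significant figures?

t = 0.552 years

From Kepler's third law T² = 4π²r³/μ at r = 2.65×10^8 km, T = 861 days = 861 × 86400 s = 7.43904×10^7 s: μ = 4π²r³/T² = 1.32759×10^11 km³/s².
In km: r₁ = 0.367 × 1.496×10^8 = 5.49032×10^7 km; r₂ = 1.77 × 1.496×10^8 = 2.64792×10^8 km.
Transfer-ellipse semi-major axis a_t = (r₁ + r₂)/2 = (5.49032×10^7 + 2.64792×10^8)/2 = 1.598476×10^8 km.
Transfer time t = π√(a_t³/μ) = π√((1.598476×10^8)³ / 1.32759×10^11) = 1.743×10^7 s.
Converting: 1.743×10^7 s ÷ 3.15576×10^7 s/year (365.25 × 86400) = 0.552 years.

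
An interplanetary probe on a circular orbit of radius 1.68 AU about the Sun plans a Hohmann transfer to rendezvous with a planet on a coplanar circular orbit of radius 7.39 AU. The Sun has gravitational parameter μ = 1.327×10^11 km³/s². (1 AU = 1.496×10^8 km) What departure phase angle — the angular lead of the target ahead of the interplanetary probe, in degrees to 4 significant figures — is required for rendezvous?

In km: r₁ = 1.68 × 1.496×10^8 = 2.51328×10^8 km; r₂ = 7.39 × 1.496×10^8 = 1.105544×10^9 km.
Transfer-ellipse semi-major axis a_t = (r₁ + r₂)/2 = (2.51328×10^8 + 1.105544×10^9)/2 = 6.78436×10^8 km.
The half-period of the transfer ellipse is t = π√(a_t³/μ) = 1.524×10^8 s.
Target angular speed ω₂ = √(μ/r₂³) = 9.910×10^-9 rad/s.
Angle swept by the target during transfer: ω₂·t = 1.5103 rad = 86.53°.
The interplanetary probe traverses 180° on the transfer ellipse, so the target must lead by 180° − 86.53° = 93.47°.

φ = 93.47°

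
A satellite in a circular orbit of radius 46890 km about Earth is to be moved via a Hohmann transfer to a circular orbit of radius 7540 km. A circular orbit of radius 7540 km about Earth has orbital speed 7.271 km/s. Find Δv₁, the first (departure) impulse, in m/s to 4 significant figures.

Δv₁ = 1381 m/s

From the circular-orbit relation v² = μ/r at r = 7540 km: μ = v²r = (7.271)² × 7540 = 3.98621×10^5 km³/s².
The Hohmann ellipse has a_t = (r₁ + r₂)/2 = 27215 km.
On the circular orbit at r = 46890 km, v_c = √(μ/r) = 2.916 km/s.
Vis-viva on the transfer ellipse at r = 46890 km gives v_t = √[μ(2/r − 1/a_t)] = 1.535 km/s.
Δv₁ = |v_t − v_c| = |1.535 − 2.916| = 1.381 km/s.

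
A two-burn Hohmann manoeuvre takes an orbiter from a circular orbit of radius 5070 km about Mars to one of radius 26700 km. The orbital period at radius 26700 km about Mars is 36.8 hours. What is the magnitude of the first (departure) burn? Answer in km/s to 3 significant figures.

From Kepler's third law T² = 4π²r³/μ at r = 26700 km, T = 36.8 hours = 36.8 × 3600 s = 1.3248×10^5 s: μ = 4π²r³/T² = 42814.7 km³/s².
Semi-major axis of the transfer orbit: a_t = (5070 + 26700)/2 = 15885 km.
Circular speed at r = 5070 km: v_c = √(μ/r) = 2.9060 km/s.
Transfer-orbit speed at the same r (vis-viva, a = a_t): v_t = √[μ(2/r − 1/a_t)] = 3.7675 km/s.
Δv₁ = |v_t − v_c| = |3.7675 − 2.9060| = 0.8615 km/s.

Δv₁ = 0.862 km/s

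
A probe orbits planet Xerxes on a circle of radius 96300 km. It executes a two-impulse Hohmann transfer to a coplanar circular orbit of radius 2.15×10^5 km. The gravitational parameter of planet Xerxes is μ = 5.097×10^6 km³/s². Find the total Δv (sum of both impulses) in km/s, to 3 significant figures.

Transfer-ellipse semi-major axis a_t = (r₁ + r₂)/2 = (96300 + 2.150×10^5)/2 = 1.5565×10^5 km.
Circular speed at r₁: v₁ = √(μ/r₁) = √(5.097×10^6/96300) = 7.275 km/s.
Transfer-orbit speed at r₁ (v² = μ(2/r − 1/a)): v_p = √[μ(2/r₁ − 1/a_t)] = 8.550 km/s.
First burn Δv₁ = |v_p − v₁| = 1.275 km/s.
At r₂, v₂ = √(μ/r₂) = 4.869 km/s.
Transfer-orbit speed at r₂: v_a = √[μ(2/r₂ − 1/a_t)] = 3.830 km/s.
Second burn Δv₂ = |v₂ − v_a| = 1.039 km/s.
Total Δv = Δv₁ + Δv₂ = 2.314 km/s.

Δv = 2.31 km/s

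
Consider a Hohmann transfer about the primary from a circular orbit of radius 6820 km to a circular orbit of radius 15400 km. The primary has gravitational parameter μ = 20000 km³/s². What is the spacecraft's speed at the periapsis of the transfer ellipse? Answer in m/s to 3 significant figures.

The Hohmann ellipse has a_t = (r₁ + r₂)/2 = 11110 km.
The periapsis of the transfer ellipse is at r = 6820 km.
Applying v² = μ(2/r − 1/a_t): v = 2.016 km/s.

v = 2020 m/s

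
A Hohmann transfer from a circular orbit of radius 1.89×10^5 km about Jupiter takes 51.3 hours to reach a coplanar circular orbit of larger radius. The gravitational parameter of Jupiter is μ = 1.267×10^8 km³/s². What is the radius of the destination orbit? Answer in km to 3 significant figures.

Transfer time t = 51.3 hours = 1.8468×10^5 s, and t = π√(a_t³/μ).
So a_t = (μ t²/π²)^(1/3) = (1.267×10^8 × (1.8468×10^5)² / π²)^(1/3) = 7.5934×10^5 km.
Since a_t = (r₁ + r₂)/2, r₂ = 2a_t − r₁ = 2×7.5934×10^5 − 1.890×10^5 = 1.32968×10^6 km.

r₂ = 1.33×10^6 km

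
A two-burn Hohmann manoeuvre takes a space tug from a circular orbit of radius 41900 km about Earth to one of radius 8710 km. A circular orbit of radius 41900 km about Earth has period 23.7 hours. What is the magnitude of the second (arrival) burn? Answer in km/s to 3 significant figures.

Δv₂ = 1.94 km/s

From Kepler's third law T² = 4π²r³/μ at r = 41900 km, T = 23.7 hours = 23.7 × 3600 s = 85320 s: μ = 4π²r³/T² = 3.98933×10^5 km³/s².
Semi-major axis of the transfer orbit: a_t = (41900 + 8710)/2 = 25305 km.
On the circular orbit at r = 8710 km, v_c = √(μ/r) = 6.768 km/s.
Vis-viva on the transfer ellipse at r = 8710 km gives v_t = √[μ(2/r − 1/a_t)] = 8.709 km/s.
Δv₂ = |v_t − v_c| = |8.709 − 6.768| = 1.941 km/s.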